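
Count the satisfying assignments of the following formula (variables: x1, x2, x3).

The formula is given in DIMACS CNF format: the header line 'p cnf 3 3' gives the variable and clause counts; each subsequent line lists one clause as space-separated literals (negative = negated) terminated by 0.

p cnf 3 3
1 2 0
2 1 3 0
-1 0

2

There are 2^3 = 8 truth assignments over (x1, x2, x3).
Check each against the 3 clauses (columns in the order x1, x2, x3):
  F F F  ✗ fails (x1 ∨ x2)
  F F T  ✗ fails (x1 ∨ x2)
  F T F  ✓ satisfies all
  F T T  ✓ satisfies all
  T F F  ✗ fails (¬x1)
  T F T  ✗ fails (¬x1)
  T T F  ✗ fails (¬x1)
  T T T  ✗ fails (¬x1)
2 of the 8 rows are models.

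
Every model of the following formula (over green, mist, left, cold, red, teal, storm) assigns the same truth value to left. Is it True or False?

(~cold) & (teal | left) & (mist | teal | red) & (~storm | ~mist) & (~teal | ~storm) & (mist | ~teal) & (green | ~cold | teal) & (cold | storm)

True

Suppose left = 0.
From the singleton clause (~cold), cold = 0.
From the singleton clause (teal), teal = 1.
From the singleton clause (~storm), storm = 0.
That conflicts with the unit clause (storm).
So every satisfying assignment has left = True.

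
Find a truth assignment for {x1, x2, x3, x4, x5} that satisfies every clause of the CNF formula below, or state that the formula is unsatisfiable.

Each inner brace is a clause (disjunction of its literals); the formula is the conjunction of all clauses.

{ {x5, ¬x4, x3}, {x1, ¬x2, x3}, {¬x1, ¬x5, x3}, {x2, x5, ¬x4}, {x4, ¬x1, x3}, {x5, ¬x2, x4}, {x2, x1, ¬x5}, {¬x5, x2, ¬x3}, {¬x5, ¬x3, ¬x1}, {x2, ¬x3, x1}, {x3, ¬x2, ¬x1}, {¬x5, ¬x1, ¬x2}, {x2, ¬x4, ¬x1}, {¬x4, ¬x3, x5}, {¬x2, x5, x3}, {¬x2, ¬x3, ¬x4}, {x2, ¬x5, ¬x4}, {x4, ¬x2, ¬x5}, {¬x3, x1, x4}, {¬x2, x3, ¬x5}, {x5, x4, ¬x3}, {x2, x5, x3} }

UNSATISFIABLE

Case x5 = True:
Case x1 = False:
(x2) alone gives x2 = True.
(x3) alone gives x3 = True.
(¬x4) alone gives x4 = False.
But (x4) is also a unit clause — contradiction.
So x1 must be the other value — set x1 = True.
(x3) alone gives x3 = True.
But (¬x3) is also a unit clause — contradiction.
Neither x1 = True nor x1 = False works.
So x5 must be the other value — set x5 = False.
Case x4 = False:
(¬x2) alone gives x2 = False.
(¬x3) alone gives x3 = False.
But (x3) is also a unit clause — contradiction.
So x4 must be the other value — set x4 = True.
(x3) alone gives x3 = True.
But (¬x3) is also a unit clause — contradiction.
Neither x4 = True nor x4 = False works.
Neither x5 = True nor x5 = False works.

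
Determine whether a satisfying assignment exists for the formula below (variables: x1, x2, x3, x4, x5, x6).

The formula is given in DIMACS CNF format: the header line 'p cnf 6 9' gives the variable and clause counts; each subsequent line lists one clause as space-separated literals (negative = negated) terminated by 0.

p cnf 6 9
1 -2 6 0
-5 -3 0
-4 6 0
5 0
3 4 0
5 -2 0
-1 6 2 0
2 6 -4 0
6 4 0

Yes

The clause (x5) is unit, so x5 = True.
The clause (¬x3) is unit, so x3 = False.
The clause (x4) is unit, so x4 = True.
The clause (x6) is unit, so x6 = True.
All clauses hold; x1, x2 can take either value.
A satisfying assignment: x1=True,  x2=True,  x3=False,  x4=True,  x5=True,  x6=True.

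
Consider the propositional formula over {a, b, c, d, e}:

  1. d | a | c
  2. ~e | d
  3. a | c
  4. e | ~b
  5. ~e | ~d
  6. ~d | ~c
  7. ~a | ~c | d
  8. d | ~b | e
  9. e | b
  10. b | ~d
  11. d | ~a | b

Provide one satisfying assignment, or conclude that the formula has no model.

Try e = 0.
From the singleton clause (~b), b = 0.
Now (b) is unsatisfied and unit — conflict.
So e must be the other value — set e = 1.
From the singleton clause (d), d = 1.
Now (~d) is unsatisfied and unit — conflict.
Either choice for e ends in contradiction.

UNSATISFIABLE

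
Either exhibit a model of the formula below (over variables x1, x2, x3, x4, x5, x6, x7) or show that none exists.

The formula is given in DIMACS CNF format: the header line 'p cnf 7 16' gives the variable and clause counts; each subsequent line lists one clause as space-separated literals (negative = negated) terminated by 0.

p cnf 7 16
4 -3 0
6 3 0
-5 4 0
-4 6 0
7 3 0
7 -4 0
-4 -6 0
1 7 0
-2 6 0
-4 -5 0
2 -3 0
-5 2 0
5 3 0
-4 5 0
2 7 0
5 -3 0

Suppose x4 = True.
(x6) alone gives x6 = True.
Now (¬x6) is unsatisfied and unit — conflict.
Undo x4 and try x4 = False.
(¬x3) alone gives x3 = False.
(x6) alone gives x6 = True.
(¬x5) alone gives x5 = False.
Now (x5) is unsatisfied and unit — conflict.
Either choice for x4 ends in contradiction.

UNSATISFIABLE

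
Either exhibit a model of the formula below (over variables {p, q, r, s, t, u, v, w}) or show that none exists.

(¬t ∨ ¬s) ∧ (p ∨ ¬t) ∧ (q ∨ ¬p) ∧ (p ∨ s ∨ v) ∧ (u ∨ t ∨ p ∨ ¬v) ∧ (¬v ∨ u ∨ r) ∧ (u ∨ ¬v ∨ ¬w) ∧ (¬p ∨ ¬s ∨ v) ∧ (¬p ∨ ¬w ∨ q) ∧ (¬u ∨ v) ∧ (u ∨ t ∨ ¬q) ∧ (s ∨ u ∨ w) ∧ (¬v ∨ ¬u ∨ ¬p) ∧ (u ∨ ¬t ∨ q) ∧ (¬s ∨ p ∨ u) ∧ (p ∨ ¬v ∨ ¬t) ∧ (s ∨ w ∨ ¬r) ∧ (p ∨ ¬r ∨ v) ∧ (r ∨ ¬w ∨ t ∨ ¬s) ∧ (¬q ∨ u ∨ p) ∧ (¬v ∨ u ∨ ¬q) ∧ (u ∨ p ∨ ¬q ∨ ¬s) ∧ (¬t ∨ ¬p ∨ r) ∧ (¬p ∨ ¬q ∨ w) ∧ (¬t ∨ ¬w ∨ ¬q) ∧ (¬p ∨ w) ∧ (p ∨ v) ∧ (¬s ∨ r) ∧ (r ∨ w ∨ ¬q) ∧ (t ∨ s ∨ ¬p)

Suppose t = False.
Suppose q = False.
The clause (¬p) is unit, so p = False.
The clause (v) is unit, so v = True.
The clause (u) is unit, so u = True.
Suppose s = False.
Suppose w = True.
Every clause is now satisfied; r is unconstrained.

p ↦ False,  q ↦ False,  r ↦ False,  s ↦ False,  t ↦ False,  u ↦ True,  v ↦ True,  w ↦ True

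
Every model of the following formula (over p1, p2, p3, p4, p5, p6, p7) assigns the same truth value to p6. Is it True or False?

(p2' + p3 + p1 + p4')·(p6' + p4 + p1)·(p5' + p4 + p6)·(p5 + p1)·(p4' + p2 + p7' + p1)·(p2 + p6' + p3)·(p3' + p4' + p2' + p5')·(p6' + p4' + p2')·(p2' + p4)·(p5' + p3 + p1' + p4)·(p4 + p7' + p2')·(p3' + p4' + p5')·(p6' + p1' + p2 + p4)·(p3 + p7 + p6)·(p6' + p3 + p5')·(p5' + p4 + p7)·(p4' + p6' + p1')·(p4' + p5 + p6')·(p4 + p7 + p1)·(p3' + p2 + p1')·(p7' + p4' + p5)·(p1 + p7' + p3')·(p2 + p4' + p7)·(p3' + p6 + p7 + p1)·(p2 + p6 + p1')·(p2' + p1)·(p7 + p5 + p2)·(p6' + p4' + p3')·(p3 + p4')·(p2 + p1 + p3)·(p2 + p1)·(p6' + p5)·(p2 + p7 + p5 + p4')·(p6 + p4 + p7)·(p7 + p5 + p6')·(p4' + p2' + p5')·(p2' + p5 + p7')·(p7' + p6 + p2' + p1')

Suppose p6 = 1.
The clause (p5) is unit, so p5 = 1.
The clause (p3) is unit, so p3 = 1.
The clause (p4') is unit, so p4 = 0.
The clause (p1) is unit, so p1 = 1.
The clause (p2') is unit, so p2 = 0.
But (p2) is also a unit clause — contradiction.
So every satisfying assignment has p6 = False.

False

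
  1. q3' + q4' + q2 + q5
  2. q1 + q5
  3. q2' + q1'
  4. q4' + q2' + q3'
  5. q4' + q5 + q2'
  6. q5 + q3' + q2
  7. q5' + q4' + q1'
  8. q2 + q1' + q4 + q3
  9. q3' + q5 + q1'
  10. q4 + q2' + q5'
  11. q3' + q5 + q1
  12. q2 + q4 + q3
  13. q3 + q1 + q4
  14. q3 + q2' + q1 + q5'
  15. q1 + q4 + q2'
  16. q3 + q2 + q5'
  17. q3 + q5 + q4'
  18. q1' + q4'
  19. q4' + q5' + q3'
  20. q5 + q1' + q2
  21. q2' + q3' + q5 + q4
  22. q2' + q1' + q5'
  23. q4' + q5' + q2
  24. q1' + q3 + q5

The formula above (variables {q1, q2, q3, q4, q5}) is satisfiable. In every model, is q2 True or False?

Suppose q2 = 1.
From the singleton clause (q1'), q1 = 0.
From the singleton clause (q5), q5 = 1.
From the singleton clause (q4), q4 = 1.
From the singleton clause (q3'), q3 = 0.
But (q3) is also a unit clause — contradiction.
So every satisfying assignment has q2 = False.

False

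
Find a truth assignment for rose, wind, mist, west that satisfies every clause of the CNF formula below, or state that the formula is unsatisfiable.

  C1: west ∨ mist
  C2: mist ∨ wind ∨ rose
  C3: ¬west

(¬west) alone gives west = False.
(mist) alone gives mist = True.
All clauses hold; rose, wind can take either value.

rose=True, wind=False, mist=True, west=False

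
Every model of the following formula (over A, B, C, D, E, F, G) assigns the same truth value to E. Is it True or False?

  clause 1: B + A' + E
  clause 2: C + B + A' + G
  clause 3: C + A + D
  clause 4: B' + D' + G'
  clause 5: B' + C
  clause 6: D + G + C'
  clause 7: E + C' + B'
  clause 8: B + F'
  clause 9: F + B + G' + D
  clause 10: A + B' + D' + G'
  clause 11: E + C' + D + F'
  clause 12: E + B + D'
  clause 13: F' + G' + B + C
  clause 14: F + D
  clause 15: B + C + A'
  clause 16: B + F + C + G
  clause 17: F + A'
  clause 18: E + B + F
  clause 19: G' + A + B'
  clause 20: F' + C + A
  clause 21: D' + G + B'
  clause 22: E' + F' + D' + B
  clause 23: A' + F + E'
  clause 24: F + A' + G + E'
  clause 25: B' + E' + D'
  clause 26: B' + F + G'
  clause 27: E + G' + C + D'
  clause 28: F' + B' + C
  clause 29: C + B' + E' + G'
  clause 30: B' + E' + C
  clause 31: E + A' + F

Suppose E = 0.
Case B = 1:
The clause (C) is unit, so C = 1.
Now (C') is unsatisfied and unit — conflict.
So B must be the other value — set B = 0.
The clause (A') is unit, so A = 0.
The clause (F') is unit, so F = 0.
Now (F) is unsatisfied and unit — conflict.
Neither B = 1 nor B = 0 works.
So every satisfying assignment has E = True.

True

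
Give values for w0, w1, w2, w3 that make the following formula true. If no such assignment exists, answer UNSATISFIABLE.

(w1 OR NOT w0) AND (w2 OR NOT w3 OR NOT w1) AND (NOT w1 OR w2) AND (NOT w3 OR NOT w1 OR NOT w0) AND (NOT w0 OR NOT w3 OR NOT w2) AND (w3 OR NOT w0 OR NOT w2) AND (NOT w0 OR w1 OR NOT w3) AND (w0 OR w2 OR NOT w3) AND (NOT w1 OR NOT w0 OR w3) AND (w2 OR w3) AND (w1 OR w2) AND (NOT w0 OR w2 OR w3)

Suppose w1 = true.
The clause (w2) is unit, so w2 = true.
Suppose w3 = true.
The clause (NOT w0) is unit, so w0 = false.
This assignment satisfies each clause.

w0: false,  w1: true,  w2: true,  w3: true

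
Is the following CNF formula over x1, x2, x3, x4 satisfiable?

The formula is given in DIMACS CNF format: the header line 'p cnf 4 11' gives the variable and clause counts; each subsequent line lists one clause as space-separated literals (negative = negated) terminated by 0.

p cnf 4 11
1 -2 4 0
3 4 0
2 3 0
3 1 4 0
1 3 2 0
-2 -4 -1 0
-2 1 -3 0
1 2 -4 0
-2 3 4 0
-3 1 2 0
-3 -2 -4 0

Try x3 = False.
The clause (x4) is unit, so x4 = True.
The clause (x2) is unit, so x2 = True.
The clause (¬x1) is unit, so x1 = False.
All clauses are satisfied.
A satisfying assignment: x1: False; x2: True; x3: False; x4: True.

Yes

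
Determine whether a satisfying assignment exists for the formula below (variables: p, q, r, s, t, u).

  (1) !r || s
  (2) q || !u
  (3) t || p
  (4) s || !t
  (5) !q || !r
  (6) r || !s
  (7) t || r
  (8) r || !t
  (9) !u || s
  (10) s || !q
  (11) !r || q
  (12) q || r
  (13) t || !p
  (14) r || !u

No, unsatisfiable

Suppose r = false.
From the singleton clause (!s), s = false.
From the singleton clause (!t), t = false.
Now (t) is unsatisfied and unit — conflict.
Backtrack on r: now try r = true.
From the singleton clause (s), s = true.
From the singleton clause (!q), q = false.
Now (q) is unsatisfied and unit — conflict.
Neither r = true nor r = false works.
No assignment satisfies every clause.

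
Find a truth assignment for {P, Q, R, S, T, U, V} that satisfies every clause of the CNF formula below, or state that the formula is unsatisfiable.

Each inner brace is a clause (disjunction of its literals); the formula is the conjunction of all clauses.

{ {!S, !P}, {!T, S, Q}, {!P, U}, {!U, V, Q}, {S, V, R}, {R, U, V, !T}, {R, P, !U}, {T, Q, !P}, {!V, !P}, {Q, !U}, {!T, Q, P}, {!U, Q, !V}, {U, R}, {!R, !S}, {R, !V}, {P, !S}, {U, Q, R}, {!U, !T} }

P: false,  Q: false,  R: true,  S: false,  T: false,  U: false,  V: true

Try S = false.
Try T = false.
Try P = false.
Try V = true.
Unit clause (R) forces R = true.
Try Q = false.
Unit clause (!U) forces U = false.
Every clause now holds.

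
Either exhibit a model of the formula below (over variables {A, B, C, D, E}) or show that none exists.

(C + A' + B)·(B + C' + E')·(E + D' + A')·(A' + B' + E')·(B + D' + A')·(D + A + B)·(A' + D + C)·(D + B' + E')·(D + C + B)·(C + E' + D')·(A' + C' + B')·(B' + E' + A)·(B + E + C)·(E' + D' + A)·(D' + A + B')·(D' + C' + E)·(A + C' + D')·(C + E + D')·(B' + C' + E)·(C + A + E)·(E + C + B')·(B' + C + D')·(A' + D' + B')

A: 1; B: 0; C: 1; D: 0; E: 0

Suppose C = 1.
Suppose B = 0.
The clause (E') is unit, so E = 0.
The clause (D') is unit, so D = 0.
The clause (A) is unit, so A = 1.
Every clause now holds.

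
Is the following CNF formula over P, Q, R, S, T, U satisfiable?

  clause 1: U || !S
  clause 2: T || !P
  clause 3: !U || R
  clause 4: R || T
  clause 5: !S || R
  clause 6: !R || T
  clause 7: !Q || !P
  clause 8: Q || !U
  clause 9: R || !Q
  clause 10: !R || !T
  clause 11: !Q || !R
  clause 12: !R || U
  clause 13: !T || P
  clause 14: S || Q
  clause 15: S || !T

Branch on U: set U = true.
From the singleton clause (R), R = true.
From the singleton clause (T), T = true.
Now (!T) is unsatisfied and unit — conflict.
Backtrack on U: now try U = false.
From the singleton clause (!S), S = false.
From the singleton clause (!R), R = false.
From the singleton clause (T), T = true.
Now (!T) is unsatisfied and unit — conflict.
Neither U = true nor U = false works.
No assignment satisfies every clause.

No, unsatisfiable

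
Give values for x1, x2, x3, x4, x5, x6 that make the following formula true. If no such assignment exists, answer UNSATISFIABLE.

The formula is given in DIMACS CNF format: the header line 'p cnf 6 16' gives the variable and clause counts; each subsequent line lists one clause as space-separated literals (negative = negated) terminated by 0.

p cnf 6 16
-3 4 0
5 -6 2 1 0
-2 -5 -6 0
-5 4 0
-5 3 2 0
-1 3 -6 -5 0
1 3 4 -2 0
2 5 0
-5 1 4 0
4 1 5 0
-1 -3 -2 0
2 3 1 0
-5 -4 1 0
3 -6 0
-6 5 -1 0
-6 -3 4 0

Branch on x3: set x3 = True.
The clause (x4) is unit, so x4 = True.
Branch on x2: set x2 = False.
The clause (x5) is unit, so x5 = True.
The clause (x1) is unit, so x1 = True.
All clauses hold; x6 can take either value.

x1=True,  x2=False,  x3=True,  x4=True,  x5=True,  x6=True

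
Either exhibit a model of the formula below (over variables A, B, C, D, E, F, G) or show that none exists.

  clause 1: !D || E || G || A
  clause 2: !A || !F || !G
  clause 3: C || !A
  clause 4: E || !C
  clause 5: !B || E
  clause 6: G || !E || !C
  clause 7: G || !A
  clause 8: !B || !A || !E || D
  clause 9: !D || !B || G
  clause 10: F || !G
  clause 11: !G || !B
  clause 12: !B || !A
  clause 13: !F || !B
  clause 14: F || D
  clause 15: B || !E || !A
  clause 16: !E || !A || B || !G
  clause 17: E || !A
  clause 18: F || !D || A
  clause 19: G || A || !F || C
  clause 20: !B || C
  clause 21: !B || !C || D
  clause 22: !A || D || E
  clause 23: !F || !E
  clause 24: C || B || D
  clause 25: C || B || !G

Case C = true:
From the singleton clause (E), E = true.
From the singleton clause (G), G = true.
From the singleton clause (F), F = true.
Now (!F) is unsatisfied and unit — conflict.
So C must be the other value — set C = false.
From the singleton clause (!A), A = false.
From the singleton clause (!B), B = false.
From the singleton clause (D), D = true.
From the singleton clause (F), F = true.
From the singleton clause (G), G = true.
Now (!G) is unsatisfied and unit — conflict.
Both values of C lead to a conflict.

UNSATISFIABLE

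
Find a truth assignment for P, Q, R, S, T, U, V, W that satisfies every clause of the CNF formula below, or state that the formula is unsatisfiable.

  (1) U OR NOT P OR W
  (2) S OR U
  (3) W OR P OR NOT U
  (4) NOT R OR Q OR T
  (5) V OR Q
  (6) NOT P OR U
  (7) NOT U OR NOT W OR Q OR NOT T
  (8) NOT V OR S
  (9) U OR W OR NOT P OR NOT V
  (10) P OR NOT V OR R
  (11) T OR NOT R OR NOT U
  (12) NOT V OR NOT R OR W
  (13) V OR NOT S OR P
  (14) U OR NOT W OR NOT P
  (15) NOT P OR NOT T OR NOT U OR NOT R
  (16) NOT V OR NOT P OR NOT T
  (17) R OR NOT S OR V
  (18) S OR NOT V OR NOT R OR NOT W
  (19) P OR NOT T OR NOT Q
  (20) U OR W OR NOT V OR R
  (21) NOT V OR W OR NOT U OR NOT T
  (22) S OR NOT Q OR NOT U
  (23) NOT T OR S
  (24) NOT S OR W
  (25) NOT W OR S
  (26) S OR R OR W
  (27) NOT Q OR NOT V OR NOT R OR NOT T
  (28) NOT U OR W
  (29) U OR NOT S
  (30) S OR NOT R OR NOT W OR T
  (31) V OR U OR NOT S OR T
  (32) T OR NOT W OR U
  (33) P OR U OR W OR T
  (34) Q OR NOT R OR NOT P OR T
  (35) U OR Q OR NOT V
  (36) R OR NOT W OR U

Case S = true:
Unit clause (W) forces W = true.
Unit clause (U) forces U = true.
Case V = true:
Case Q = true:
Case P = true:
Unit clause (NOT T) forces T = false.
Unit clause (NOT R) forces R = false.
This assignment satisfies each clause.

P=true,  Q=true,  R=false,  S=true,  T=false,  U=true,  V=true,  W=true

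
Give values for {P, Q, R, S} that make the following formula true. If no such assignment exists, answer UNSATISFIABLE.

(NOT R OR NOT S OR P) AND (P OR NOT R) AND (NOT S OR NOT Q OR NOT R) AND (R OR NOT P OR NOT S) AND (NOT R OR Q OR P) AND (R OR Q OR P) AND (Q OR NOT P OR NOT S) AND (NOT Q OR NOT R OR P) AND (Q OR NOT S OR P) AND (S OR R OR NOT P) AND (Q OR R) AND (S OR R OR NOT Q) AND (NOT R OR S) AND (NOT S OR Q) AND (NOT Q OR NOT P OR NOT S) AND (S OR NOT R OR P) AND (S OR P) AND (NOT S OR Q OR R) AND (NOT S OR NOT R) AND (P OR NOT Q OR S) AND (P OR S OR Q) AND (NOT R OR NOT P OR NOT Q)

P ↦ false,  Q ↦ true,  R ↦ false,  S ↦ true

Suppose P = false.
The clause (NOT R) is unit, so R = false.
The clause (Q) is unit, so Q = true.
The clause (S) is unit, so S = true.
This assignment satisfies each clause.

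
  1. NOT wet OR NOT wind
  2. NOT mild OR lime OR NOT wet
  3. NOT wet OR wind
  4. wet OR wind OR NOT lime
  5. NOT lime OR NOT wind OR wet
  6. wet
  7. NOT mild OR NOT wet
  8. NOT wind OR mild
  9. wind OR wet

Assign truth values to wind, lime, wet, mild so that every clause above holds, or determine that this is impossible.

Unit clause (wet) forces wet = true.
Unit clause (NOT wind) forces wind = false.
Now (wind) is unsatisfied and unit — conflict.

UNSATISFIABLE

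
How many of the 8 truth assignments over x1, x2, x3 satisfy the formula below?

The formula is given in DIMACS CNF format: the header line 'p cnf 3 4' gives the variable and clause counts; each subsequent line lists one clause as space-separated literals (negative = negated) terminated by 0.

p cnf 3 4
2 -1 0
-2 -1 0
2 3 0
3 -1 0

There are 2^3 = 8 truth assignments over (x1, x2, x3).
Check each against the 4 clauses (columns in the order x1, x2, x3):
  F F F  ✗ fails (x2 ∨ x3)
  F F T  ✓ satisfies all
  F T F  ✓ satisfies all
  F T T  ✓ satisfies all
  T F F  ✗ fails (x2 ∨ ¬x1)
  T F T  ✗ fails (x2 ∨ ¬x1)
  T T F  ✗ fails (¬x2 ∨ ¬x1)
  T T T  ✗ fails (¬x2 ∨ ¬x1)
3 of the 8 rows are models.

3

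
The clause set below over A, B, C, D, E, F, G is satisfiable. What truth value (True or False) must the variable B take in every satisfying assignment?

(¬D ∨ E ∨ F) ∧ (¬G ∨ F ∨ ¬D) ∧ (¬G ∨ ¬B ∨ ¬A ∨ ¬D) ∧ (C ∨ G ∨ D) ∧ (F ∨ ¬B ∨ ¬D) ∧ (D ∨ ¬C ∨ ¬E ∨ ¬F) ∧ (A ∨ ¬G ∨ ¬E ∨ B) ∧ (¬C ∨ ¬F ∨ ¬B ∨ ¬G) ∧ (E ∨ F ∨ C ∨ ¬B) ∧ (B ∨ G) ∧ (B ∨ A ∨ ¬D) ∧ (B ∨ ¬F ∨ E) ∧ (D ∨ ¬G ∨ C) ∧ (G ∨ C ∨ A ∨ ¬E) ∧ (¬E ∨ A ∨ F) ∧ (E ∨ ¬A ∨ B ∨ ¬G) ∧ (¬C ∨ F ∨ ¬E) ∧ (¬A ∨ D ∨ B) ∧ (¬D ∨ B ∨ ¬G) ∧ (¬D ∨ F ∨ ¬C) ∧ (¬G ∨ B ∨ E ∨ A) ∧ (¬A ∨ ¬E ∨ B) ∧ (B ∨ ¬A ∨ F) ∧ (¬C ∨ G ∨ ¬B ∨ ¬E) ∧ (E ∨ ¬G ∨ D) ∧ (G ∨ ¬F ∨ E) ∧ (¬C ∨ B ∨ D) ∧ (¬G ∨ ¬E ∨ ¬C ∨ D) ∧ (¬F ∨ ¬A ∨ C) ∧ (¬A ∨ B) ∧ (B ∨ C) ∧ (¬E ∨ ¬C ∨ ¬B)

Suppose B = False.
Unit clause (G) forces G = True.
Unit clause (¬D) forces D = False.
Unit clause (C) forces C = True.
But (¬C) is also a unit clause — contradiction.
So every satisfying assignment has B = True.

True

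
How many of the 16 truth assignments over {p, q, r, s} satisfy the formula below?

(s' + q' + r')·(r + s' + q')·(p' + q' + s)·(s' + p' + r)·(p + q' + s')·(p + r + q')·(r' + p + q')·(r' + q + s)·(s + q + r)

There are 2^4 = 16 truth assignments over (p, q, r, s).
Check each against the 9 clauses (columns in the order p, q, r, s):
  F F F F  ✗ fails (s + q + r)
  F F F T  ✓ satisfies all
  F F T F  ✗ fails (r' + q + s)
  F F T T  ✓ satisfies all
  F T F F  ✗ fails (p + r + q')
  F T F T  ✗ fails (r + s' + q')
  F T T F  ✗ fails (r' + p + q')
  F T T T  ✗ fails (s' + q' + r')
  T F F F  ✗ fails (s + q + r)
  T F F T  ✗ fails (s' + p' + r)
  T F T F  ✗ fails (r' + q + s)
  T F T T  ✓ satisfies all
  T T F F  ✗ fails (p' + q' + s)
  T T F T  ✗ fails (r + s' + q')
  T T T F  ✗ fails (p' + q' + s)
  T T T T  ✗ fails (s' + q' + r')
3 of the 16 rows are models.

3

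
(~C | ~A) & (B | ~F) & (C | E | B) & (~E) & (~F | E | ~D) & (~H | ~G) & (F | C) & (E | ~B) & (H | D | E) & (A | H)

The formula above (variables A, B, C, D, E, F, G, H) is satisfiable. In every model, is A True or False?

False

Suppose A = 1.
Unit clause (~C) forces C = 0.
Unit clause (~E) forces E = 0.
Unit clause (B) forces B = 1.
That conflicts with the unit clause (~B).
So every satisfying assignment has A = False.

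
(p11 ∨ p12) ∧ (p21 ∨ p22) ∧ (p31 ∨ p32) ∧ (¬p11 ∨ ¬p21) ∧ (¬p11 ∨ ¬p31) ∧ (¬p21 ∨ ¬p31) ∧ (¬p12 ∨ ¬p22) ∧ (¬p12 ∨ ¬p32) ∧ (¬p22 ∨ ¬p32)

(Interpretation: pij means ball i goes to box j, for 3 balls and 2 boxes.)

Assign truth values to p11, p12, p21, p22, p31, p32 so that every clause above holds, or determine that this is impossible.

Branch on p11: set p11 = True.
From the singleton clause (¬p21), p21 = False.
From the singleton clause (p22), p22 = True.
From the singleton clause (¬p31), p31 = False.
From the singleton clause (p32), p32 = True.
That conflicts with the unit clause (¬p32).
That branch fails; take p11 = False instead.
From the singleton clause (p12), p12 = True.
From the singleton clause (¬p22), p22 = False.
From the singleton clause (p21), p21 = True.
From the singleton clause (¬p31), p31 = False.
From the singleton clause (p32), p32 = True.
That conflicts with the unit clause (¬p32).
Neither p11 = True nor p11 = False works.

UNSATISFIABLE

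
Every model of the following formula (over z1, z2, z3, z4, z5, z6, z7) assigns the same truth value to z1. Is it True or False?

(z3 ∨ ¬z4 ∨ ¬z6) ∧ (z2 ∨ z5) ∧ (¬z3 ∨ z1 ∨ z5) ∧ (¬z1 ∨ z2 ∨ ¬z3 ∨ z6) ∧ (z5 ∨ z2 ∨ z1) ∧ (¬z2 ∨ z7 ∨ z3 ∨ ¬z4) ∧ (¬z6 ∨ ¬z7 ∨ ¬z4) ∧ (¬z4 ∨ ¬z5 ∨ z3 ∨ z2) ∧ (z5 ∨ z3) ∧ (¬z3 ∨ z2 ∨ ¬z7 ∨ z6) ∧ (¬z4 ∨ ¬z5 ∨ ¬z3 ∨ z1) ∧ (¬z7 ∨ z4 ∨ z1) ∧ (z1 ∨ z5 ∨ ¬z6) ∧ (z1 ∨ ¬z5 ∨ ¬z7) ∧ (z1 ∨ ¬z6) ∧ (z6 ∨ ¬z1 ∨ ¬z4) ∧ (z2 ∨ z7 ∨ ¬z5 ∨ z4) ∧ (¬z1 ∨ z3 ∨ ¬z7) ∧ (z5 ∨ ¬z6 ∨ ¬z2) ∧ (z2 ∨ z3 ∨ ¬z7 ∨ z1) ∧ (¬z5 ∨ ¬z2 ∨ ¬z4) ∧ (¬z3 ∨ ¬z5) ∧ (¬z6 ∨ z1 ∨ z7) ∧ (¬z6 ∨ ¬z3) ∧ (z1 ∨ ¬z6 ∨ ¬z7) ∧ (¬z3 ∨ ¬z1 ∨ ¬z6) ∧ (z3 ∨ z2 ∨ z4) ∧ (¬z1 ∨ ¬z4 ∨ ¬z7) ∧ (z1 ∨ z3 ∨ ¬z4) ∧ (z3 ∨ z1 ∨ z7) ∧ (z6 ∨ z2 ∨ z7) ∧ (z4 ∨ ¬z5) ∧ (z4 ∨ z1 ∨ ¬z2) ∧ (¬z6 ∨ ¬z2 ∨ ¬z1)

True

Suppose z1 = False.
(¬z6) alone gives z6 = False.
Try z2 = True.
(z4) alone gives z4 = True.
(¬z5) alone gives z5 = False.
(¬z3) alone gives z3 = False.
That conflicts with the unit clause (z3).
Backtrack on z2: now try z2 = False.
(z5) alone gives z5 = True.
(¬z7) alone gives z7 = False.
That conflicts with the unit clause (z7).
Either choice for z2 ends in contradiction.
So every satisfying assignment has z1 = True.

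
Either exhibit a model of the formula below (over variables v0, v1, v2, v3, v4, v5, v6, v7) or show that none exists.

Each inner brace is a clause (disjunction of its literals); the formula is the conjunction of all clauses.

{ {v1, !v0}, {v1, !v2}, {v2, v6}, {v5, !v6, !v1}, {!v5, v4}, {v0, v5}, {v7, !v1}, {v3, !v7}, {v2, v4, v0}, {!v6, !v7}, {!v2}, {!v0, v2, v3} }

v0: false,  v1: false,  v2: false,  v3: true,  v4: true,  v5: true,  v6: true,  v7: false

The clause (!v2) is unit, so v2 = false.
The clause (v6) is unit, so v6 = true.
The clause (!v7) is unit, so v7 = false.
The clause (!v1) is unit, so v1 = false.
The clause (!v0) is unit, so v0 = false.
The clause (v5) is unit, so v5 = true.
The clause (v4) is unit, so v4 = true.
Every clause is now satisfied; v3 is unconstrained.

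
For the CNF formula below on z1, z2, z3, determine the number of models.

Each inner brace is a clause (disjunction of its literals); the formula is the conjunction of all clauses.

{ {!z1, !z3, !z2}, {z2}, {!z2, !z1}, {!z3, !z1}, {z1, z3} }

1

There are 2^3 = 8 truth assignments over (z1, z2, z3).
Check each against the 5 clauses (columns in the order z1, z2, z3):
  F F F  ✗ fails (z2)
  F F T  ✗ fails (z2)
  F T F  ✗ fails (z1 || z3)
  F T T  ✓ satisfies all
  T F F  ✗ fails (z2)
  T F T  ✗ fails (z2)
  T T F  ✗ fails (!z2 || !z1)
  T T T  ✗ fails (!z1 || !z3 || !z2)
1 of the 8 rows is a model.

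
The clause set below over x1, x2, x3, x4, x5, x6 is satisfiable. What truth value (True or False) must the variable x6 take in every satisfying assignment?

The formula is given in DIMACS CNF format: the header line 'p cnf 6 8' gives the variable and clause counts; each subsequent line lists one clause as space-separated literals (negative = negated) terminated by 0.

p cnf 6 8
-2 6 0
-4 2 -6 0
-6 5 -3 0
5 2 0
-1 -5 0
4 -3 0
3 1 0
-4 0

True

Suppose x6 = False.
The clause (¬x2) is unit, so x2 = False.
The clause (x5) is unit, so x5 = True.
The clause (¬x1) is unit, so x1 = False.
The clause (x3) is unit, so x3 = True.
The clause (x4) is unit, so x4 = True.
Now (¬x4) is unsatisfied and unit — conflict.
So every satisfying assignment has x6 = True.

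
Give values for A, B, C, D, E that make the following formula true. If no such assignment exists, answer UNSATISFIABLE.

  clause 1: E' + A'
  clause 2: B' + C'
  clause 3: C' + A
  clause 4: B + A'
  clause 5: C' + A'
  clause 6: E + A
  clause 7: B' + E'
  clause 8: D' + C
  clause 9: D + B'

A ↦ 0,  B ↦ 0,  C ↦ 0,  D ↦ 0,  E ↦ 1

Suppose E = 1.
The clause (A') is unit, so A = 0.
The clause (C') is unit, so C = 0.
The clause (B') is unit, so B = 0.
The clause (D') is unit, so D = 0.
Every clause now holds.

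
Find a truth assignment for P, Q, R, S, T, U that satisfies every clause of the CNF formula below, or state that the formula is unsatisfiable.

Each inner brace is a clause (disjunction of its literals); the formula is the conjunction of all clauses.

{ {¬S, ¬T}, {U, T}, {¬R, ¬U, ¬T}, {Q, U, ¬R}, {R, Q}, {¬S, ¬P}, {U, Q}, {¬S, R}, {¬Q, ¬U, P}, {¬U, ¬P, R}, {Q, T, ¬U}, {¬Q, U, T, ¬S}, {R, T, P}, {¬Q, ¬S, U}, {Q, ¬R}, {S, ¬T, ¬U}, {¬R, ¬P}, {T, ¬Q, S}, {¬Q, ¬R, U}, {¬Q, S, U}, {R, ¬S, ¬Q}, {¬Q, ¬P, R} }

Case S = False:
Case U = True:
Unit clause (¬T) forces T = False.
Unit clause (Q) forces Q = True.
That conflicts with the unit clause (¬Q).
Undo U and try U = False.
Unit clause (T) forces T = True.
Unit clause (Q) forces Q = True.
That conflicts with the unit clause (¬Q).
Neither U = True nor U = False works.
Undo S and try S = True.
Unit clause (¬T) forces T = False.
Unit clause (U) forces U = True.
Unit clause (¬P) forces P = False.
Unit clause (R) forces R = True.
Unit clause (¬Q) forces Q = False.
That conflicts with the unit clause (Q).
Neither S = True nor S = False works.

UNSATISFIABLE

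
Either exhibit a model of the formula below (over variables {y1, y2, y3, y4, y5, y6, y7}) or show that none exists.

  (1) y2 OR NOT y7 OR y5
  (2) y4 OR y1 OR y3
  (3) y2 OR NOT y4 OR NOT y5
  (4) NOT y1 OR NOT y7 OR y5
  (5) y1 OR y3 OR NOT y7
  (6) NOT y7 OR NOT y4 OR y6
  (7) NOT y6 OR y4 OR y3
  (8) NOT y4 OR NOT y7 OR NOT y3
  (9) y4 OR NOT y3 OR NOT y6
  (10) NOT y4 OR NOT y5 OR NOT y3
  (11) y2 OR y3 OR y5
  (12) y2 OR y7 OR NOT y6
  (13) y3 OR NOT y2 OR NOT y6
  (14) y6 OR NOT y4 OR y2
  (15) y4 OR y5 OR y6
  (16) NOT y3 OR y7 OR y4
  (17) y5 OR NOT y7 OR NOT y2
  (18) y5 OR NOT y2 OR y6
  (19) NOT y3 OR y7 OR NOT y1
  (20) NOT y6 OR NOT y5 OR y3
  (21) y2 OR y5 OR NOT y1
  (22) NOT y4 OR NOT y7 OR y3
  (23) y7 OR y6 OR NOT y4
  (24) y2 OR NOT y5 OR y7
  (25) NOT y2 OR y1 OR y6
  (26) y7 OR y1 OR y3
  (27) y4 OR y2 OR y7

y1: true,  y2: true,  y3: false,  y4: false,  y5: true,  y6: false,  y7: false

Case y2 = true:
Case y3 = false:
From the singleton clause (NOT y6), y6 = false.
From the singleton clause (y5), y5 = true.
From the singleton clause (y1), y1 = true.
Case y7 = false:
From the singleton clause (NOT y4), y4 = false.
All clauses are satisfied.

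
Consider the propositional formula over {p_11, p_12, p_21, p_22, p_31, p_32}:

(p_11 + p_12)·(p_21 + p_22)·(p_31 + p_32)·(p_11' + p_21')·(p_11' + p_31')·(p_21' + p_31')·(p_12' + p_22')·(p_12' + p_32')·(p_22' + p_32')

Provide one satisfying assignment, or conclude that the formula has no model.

UNSATISFIABLE

Try p_11 = 1.
The clause (p_21') is unit, so p_21 = 0.
The clause (p_22) is unit, so p_22 = 1.
The clause (p_31') is unit, so p_31 = 0.
The clause (p_32) is unit, so p_32 = 1.
But (p_32') is also a unit clause — contradiction.
Backtrack on p_11: now try p_11 = 0.
The clause (p_12) is unit, so p_12 = 1.
The clause (p_22') is unit, so p_22 = 0.
The clause (p_21) is unit, so p_21 = 1.
The clause (p_31') is unit, so p_31 = 0.
The clause (p_32) is unit, so p_32 = 1.
But (p_32') is also a unit clause — contradiction.
Neither p_11 = 1 nor p_11 = 0 works.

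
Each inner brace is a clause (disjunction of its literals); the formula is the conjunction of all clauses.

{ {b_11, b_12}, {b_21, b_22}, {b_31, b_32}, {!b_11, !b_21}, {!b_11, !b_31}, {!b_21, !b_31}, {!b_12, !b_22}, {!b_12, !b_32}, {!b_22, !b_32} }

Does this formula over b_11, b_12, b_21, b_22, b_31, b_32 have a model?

Branch on b_11: set b_11 = true.
From the singleton clause (!b_21), b_21 = false.
From the singleton clause (b_22), b_22 = true.
From the singleton clause (!b_31), b_31 = false.
From the singleton clause (b_32), b_32 = true.
But (!b_32) is also a unit clause — contradiction.
Backtrack on b_11: now try b_11 = false.
From the singleton clause (b_12), b_12 = true.
From the singleton clause (!b_22), b_22 = false.
From the singleton clause (b_21), b_21 = true.
From the singleton clause (!b_31), b_31 = false.
From the singleton clause (b_32), b_32 = true.
But (!b_32) is also a unit clause — contradiction.
Neither b_11 = true nor b_11 = false works.
No assignment satisfies every clause.

No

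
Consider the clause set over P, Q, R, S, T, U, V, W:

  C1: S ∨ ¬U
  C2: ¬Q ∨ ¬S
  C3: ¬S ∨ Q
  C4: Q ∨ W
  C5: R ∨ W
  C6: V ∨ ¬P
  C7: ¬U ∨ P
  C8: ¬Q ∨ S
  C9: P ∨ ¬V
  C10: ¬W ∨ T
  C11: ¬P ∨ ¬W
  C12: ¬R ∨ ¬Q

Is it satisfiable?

Satisfiable

Case S = False:
Unit clause (¬U) forces U = False.
Unit clause (¬Q) forces Q = False.
Unit clause (W) forces W = True.
Unit clause (T) forces T = True.
Unit clause (¬P) forces P = False.
Unit clause (¬V) forces V = False.
No clause remains; R is free.
A satisfying assignment: P ↦ False,  Q ↦ False,  R ↦ True,  S ↦ False,  T ↦ True,  U ↦ False,  V ↦ False,  W ↦ True.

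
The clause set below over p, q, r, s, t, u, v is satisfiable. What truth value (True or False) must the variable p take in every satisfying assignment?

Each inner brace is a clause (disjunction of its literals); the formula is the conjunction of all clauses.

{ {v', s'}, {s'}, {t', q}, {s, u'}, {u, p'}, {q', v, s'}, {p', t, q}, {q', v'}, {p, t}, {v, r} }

False

Suppose p = 1.
Unit clause (s') forces s = 0.
Unit clause (u') forces u = 0.
But (u) is also a unit clause — contradiction.
So every satisfying assignment has p = False.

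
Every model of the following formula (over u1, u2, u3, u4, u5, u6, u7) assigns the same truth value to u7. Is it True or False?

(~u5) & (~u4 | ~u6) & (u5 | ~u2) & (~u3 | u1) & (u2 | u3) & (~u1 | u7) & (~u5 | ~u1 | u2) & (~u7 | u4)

True

Suppose u7 = 0.
Unit clause (~u5) forces u5 = 0.
Unit clause (~u2) forces u2 = 0.
Unit clause (u3) forces u3 = 1.
Unit clause (u1) forces u1 = 1.
That conflicts with the unit clause (~u1).
So every satisfying assignment has u7 = True.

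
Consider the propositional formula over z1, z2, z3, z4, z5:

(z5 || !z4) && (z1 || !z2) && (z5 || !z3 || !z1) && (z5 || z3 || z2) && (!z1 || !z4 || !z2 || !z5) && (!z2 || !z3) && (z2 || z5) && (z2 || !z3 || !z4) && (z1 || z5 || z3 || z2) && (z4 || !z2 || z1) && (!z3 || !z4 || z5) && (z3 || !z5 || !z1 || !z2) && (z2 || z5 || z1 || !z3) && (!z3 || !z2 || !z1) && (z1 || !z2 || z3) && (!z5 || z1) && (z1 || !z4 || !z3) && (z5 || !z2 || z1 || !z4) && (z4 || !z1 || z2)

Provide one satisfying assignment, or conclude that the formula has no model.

Try z5 = true.
The clause (z1) is unit, so z1 = true.
Try z4 = true.
The clause (!z2) is unit, so z2 = false.
The clause (!z3) is unit, so z3 = false.
Every clause now holds.

z1 ↦ true, z2 ↦ false, z3 ↦ false, z4 ↦ true, z5 ↦ true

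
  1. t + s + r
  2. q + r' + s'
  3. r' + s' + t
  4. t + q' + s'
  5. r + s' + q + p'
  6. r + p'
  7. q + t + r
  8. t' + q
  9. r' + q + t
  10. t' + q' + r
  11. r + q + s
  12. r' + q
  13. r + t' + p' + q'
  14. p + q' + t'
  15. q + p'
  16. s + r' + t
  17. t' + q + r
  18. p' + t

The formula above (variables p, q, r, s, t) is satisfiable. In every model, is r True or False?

Suppose r = 0.
(p') alone gives p = 0.
Case t = 1:
(q) alone gives q = 1.
That conflicts with the unit clause (q').
So t must be the other value — set t = 0.
(s) alone gives s = 1.
(q') alone gives q = 0.
That conflicts with the unit clause (q).
Neither t = 1 nor t = 0 works.
So every satisfying assignment has r = True.

True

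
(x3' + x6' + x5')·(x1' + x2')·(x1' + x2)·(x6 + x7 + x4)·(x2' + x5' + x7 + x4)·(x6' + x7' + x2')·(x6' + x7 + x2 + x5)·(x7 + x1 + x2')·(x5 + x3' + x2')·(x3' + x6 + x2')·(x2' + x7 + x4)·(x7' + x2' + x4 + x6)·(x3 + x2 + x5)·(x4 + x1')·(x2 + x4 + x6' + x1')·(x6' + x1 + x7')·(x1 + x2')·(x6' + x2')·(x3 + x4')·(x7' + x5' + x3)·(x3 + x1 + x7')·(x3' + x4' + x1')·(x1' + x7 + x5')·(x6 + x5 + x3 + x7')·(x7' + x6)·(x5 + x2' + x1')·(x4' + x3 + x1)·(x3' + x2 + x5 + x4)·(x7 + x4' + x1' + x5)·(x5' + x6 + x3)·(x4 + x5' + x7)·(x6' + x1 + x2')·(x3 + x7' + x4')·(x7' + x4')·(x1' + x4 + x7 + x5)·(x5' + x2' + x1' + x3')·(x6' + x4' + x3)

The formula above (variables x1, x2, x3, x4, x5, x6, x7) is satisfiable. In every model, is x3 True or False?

Suppose x3 = 0.
From the singleton clause (x4'), x4 = 0.
From the singleton clause (x1'), x1 = 0.
From the singleton clause (x2'), x2 = 0.
From the singleton clause (x5), x5 = 1.
From the singleton clause (x7'), x7 = 0.
That conflicts with the unit clause (x7).
So every satisfying assignment has x3 = True.

True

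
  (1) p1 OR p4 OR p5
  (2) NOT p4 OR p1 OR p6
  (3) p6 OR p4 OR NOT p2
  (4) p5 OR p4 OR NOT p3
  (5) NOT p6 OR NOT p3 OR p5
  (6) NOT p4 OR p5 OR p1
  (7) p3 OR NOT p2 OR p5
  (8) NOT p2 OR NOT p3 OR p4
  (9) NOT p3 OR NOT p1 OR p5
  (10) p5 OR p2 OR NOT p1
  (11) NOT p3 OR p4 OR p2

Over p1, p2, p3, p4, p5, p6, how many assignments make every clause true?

There are 2^6 = 64 truth assignments over (p1, p2, p3, p4, p5, p6).
Split on p1. With p1 = true, the clauses containing p1 are satisfied and NOT p1 drops from the rest; 11 of the 2^5 = 32 assignments to the other variables satisfy what remains.
With p1 = false, by the same count on the reduced clause set, 7 assignments work.
(One model: p1=F, p2=F, p3=F, p4=F, p5=T, p6=F.)
Total: 11 + 7 = 18.

18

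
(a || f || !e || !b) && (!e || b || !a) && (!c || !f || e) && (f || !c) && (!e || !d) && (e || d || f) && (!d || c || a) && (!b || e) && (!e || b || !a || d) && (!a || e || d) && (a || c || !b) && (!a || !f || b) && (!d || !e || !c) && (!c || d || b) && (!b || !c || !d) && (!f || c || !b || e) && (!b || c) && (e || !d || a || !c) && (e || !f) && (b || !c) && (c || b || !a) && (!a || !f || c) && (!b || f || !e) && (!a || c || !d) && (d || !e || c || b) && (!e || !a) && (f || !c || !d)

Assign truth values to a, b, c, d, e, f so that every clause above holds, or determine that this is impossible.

a: false,  b: true,  c: true,  d: false,  e: true,  f: true

Case f = true:
Unit clause (e) forces e = true.
Unit clause (!d) forces d = false.
Unit clause (!a) forces a = false.
Case c = true:
Unit clause (b) forces b = true.
This assignment satisfies each clause.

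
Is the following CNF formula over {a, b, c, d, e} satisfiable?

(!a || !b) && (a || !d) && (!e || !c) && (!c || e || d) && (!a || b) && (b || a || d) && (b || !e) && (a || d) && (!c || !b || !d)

Try a = false.
Unit clause (!d) forces d = false.
That conflicts with the unit clause (d).
Undo a and try a = true.
Unit clause (!b) forces b = false.
That conflicts with the unit clause (b).
Neither a = true nor a = false works.
No assignment satisfies every clause.

No, unsatisfiable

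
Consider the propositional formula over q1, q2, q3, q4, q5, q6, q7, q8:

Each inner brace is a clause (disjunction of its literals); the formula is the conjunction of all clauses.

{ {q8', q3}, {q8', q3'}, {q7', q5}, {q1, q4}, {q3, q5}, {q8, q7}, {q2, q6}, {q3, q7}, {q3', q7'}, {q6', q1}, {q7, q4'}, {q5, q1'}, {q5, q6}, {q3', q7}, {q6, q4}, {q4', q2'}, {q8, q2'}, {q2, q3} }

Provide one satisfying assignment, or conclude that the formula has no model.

Branch on q8: set q8 = 0.
The clause (q7) is unit, so q7 = 1.
The clause (q5) is unit, so q5 = 1.
The clause (q3') is unit, so q3 = 0.
The clause (q2') is unit, so q2 = 0.
But (q2) is also a unit clause — contradiction.
That branch fails; take q8 = 1 instead.
The clause (q3) is unit, so q3 = 1.
But (q3') is also a unit clause — contradiction.
Both values of q8 lead to a conflict.

UNSATISFIABLE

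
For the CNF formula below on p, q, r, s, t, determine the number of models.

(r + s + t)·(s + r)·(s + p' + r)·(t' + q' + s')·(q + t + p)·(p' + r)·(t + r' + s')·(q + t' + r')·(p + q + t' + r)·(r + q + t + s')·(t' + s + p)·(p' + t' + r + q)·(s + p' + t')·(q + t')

There are 2^5 = 32 truth assignments over (p, q, r, s, t).
Split on t. With t = 1, the clauses containing t are satisfied and t' drops from the rest; 0 of the 2^4 = 16 assignments to the other variables satisfy what remains.
With t = 0, by the same count on the reduced clause set, 4 assignments work.
Total: 0 + 4 = 4.

4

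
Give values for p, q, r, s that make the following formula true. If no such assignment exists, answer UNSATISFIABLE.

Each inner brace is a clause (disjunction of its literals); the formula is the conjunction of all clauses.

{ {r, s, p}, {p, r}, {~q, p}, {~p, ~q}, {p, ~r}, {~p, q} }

UNSATISFIABLE

Branch on p: set p = 1.
From the singleton clause (~q), q = 0.
That conflicts with the unit clause (q).
That branch fails; take p = 0 instead.
From the singleton clause (r), r = 1.
That conflicts with the unit clause (~r).
Either choice for p ends in contradiction.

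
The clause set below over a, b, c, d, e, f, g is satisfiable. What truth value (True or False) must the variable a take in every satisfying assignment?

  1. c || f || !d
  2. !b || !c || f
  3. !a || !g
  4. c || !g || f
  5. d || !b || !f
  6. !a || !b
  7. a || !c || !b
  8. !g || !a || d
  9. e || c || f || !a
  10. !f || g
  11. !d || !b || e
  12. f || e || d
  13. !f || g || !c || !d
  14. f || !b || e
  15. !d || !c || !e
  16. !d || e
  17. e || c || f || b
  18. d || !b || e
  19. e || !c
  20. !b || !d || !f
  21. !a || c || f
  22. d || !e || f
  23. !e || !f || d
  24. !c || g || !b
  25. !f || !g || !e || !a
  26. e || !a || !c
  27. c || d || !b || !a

Suppose a = true.
(!g) alone gives g = false.
(!b) alone gives b = false.
(!f) alone gives f = false.
(c) alone gives c = true.
(e) alone gives e = true.
(!d) alone gives d = false.
Now (d) is unsatisfied and unit — conflict.
So every satisfying assignment has a = False.

False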